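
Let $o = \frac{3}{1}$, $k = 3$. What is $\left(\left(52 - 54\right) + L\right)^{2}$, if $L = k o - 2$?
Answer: $25$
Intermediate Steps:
$o = 3$ ($o = 3 \cdot 1 = 3$)
$L = 7$ ($L = 3 \cdot 3 - 2 = 9 + \left(-5 + 3\right) = 9 - 2 = 7$)
$\left(\left(52 - 54\right) + L\right)^{2} = \left(\left(52 - 54\right) + 7\right)^{2} = \left(-2 + 7\right)^{2} = 5^{2} = 25$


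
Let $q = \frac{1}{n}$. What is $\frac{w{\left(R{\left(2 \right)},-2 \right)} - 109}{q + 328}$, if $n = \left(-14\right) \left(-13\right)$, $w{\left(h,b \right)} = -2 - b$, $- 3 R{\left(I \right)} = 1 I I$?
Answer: $- \frac{19838}{59697} \approx -0.33231$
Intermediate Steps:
$R{\left(I \right)} = - \frac{I^{2}}{3}$ ($R{\left(I \right)} = - \frac{1 I I}{3} = - \frac{I I}{3} = - \frac{I^{2}}{3}$)
$n = 182$
$q = \frac{1}{182} \approx 0.0054945$
$\frac{w{\left(R{\left(2 \right)},-2 \right)} - 109}{q + 328} = \frac{\left(-2 - -2\right) - 109}{\frac{1}{182} + 328} = \frac{\left(-2 + 2\right) - 109}{\frac{59697}{182}} = \left(0 - 109\right) \frac{182}{59697} = \left(-109\right) \frac{182}{59697} = - \frac{19838}{59697}$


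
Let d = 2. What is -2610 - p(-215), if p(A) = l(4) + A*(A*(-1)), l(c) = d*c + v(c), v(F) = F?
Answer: 43603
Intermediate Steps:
l(c) = 3*c (l(c) = 2*c + c = 3*c)
p(A) = 12 - A² (p(A) = 3*4 + A*(A*(-1)) = 12 + A*(-A) = 12 - A²)
-2610 - p(-215) = -2610 - (12 - 1*(-215)²) = -2610 - (12 - 1*46225) = -2610 - (12 - 46225) = -2610 - 1*(-46213) = -2610 + 46213 = 43603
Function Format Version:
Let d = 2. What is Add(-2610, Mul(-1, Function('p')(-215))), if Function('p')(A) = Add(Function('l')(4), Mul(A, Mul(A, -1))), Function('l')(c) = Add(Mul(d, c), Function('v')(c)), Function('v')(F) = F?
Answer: 43603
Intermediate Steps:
Function('l')(c) = Mul(3, c) (Function('l')(c) = Add(Mul(2, c), c) = Mul(3, c))
Function('p')(A) = Add(12, Mul(-1, Pow(A, 2))) (Function('p')(A) = Add(Mul(3, 4), Mul(A, Mul(A, -1))) = Add(12, Mul(A, Mul(-1, A))) = Add(12, Mul(-1, Pow(A, 2))))
Add(-2610, Mul(-1, Function('p')(-215))) = Add(-2610, Mul(-1, Add(12, Mul(-1, Pow(-215, 2))))) = Add(-2610, Mul(-1, Add(12, Mul(-1, 46225)))) = Add(-2610, Mul(-1, Add(12, -46225))) = Add(-2610, Mul(-1, -46213)) = Add(-2610, 46213) = 43603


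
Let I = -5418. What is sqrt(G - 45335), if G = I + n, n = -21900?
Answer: I*sqrt(72653) ≈ 269.54*I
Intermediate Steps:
G = -27318 (G = -5418 - 21900 = -27318)
sqrt(G - 45335) = sqrt(-27318 - 45335) = sqrt(-72653) = I*sqrt(72653)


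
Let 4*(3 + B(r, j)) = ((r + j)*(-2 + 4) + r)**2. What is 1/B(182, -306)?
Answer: 1/1086 ≈ 0.00092081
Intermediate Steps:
B(r, j) = -3 + (2*j + 3*r)**2/4 (B(r, j) = -3 + ((r + j)*(-2 + 4) + r)**2/4 = -3 + ((j + r)*2 + r)**2/4 = -3 + ((2*j + 2*r) + r)**2/4 = -3 + (2*j + 3*r)**2/4)
1/B(182, -306) = 1/(-3 + (2*(-306) + 3*182)**2/4) = 1/(-3 + (-612 + 546)**2/4) = 1/(-3 + (1/4)*(-66)**2) = 1/(-3 + (1/4)*4356) = 1/(-3 + 1089) = 1/1086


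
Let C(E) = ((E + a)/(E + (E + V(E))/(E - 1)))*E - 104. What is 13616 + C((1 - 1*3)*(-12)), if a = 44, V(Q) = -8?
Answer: 964044/71 ≈ 13578.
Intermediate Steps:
C(E) = -104 + E*(44 + E)/(E + (-8 + E)/(-1 + E)) (C(E) = ((E + 44)/(E + (E - 8)/(E - 1)))*E - 104 = ((44 + E)/(E + (-8 + E)/(-1 + E)))*E - 104 = E*(44 + E)/(E + (-8 + E)/(-1 + E)) - 104 = -104 + E*(44 + E)/(E + (-8 + E)/(-1 + E)))
13616 + C((1 - 1*3)*(-12)) = 13616 + (832 + ((1 - 1*3)*(-12))³ - 61*144*(1 - 1*3)² - 44*(1 - 1*3)*(-12))/(-8 + ((1 - 1*3)*(-12))²) = 13616 + (832 + ((1 - 3)*(-12))³ - 61*144*(1 - 3)² - 44*(1 - 3)*(-12))/(-8 + ((1 - 3)*(-12))²) = 13616 + (832 + (-2*(-12))³ - 61*(-2*(-12))² - (-88)*(-12))/(-8 + (-2*(-12))²) = 13616 + (832 + 24³ - 61*24² - 44*24)/(-8 + 24²) = 13616 + (832 + 13824 - 61*576 - 1056)/(-8 + 576) = 13616 + (832 + 13824 - 35136 - 1056)/568 = 13616 + (1/568)*(-21536) = 13616 - 2692/71 = 964044/71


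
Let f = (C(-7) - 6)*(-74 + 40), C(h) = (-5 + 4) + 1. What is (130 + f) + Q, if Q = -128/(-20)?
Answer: 1702/5 ≈ 340.40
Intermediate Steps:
Q = 32/5 (Q = -128*(-1/20) = 32/5 ≈ 6.4000)
C(h) = 0 (C(h) = -1 + 1 = 0)
f = 204 (f = (0 - 6)*(-74 + 40) = -6*(-34) = 204)
(130 + f) + Q = (130 + 204) + 32/5 = 334 + 32/5 = 1702/5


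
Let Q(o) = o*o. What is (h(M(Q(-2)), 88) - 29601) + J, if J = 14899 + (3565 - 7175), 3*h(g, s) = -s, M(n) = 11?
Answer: -55024/3 ≈ -18341.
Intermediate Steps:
Q(o) = o²
h(g, s) = -s/3 (h(g, s) = (-s)/3 = -s/3)
J = 11289 (J = 14899 - 3610 = 11289)
(h(M(Q(-2)), 88) - 29601) + J = (-⅓*88 - 29601) + 11289 = (-88/3 - 29601) + 11289 = -88891/3 + 11289 = -55024/3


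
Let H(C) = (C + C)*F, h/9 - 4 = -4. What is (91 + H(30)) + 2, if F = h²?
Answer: 93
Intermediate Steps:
h = 0 (h = 36 + 9*(-4) = 36 - 36 = 0)
F = 0 (F = 0² = 0)
H(C) = 0 (H(C) = (C + C)*0 = (2*C)*0 = 0)
(91 + H(30)) + 2 = (91 + 0) + 2 = 91 + 2 = 93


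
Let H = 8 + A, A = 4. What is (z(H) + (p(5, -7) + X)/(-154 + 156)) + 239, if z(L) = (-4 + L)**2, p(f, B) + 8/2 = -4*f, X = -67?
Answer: 515/2 ≈ 257.50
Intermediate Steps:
H = 12 (H = 8 + 4 = 12)
p(f, B) = -4 - 4*f
(z(H) + (p(5, -7) + X)/(-154 + 156)) + 239 = ((-4 + 12)**2 + ((-4 - 4*5) - 67)/(-154 + 156)) + 239 = (8**2 + ((-4 - 20) - 67)/2) + 239 = (64 + (-24 - 67)*(1/2)) + 239 = (64 - 91*1/2) + 239 = (64 - 91/2) + 239 = 37/2 + 239 = 515/2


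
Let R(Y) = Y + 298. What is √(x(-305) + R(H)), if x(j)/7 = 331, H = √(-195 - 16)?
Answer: √(2615 + I*√211) ≈ 51.137 + 0.142*I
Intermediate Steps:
H = I*√211 (H = √(-211) = I*√211 ≈ 14.526*I)
x(j) = 2317 (x(j) = 7*331 = 2317)
R(Y) = 298 + Y
√(x(-305) + R(H)) = √(2317 + (298 + I*√211)) = √(2615 + I*√211)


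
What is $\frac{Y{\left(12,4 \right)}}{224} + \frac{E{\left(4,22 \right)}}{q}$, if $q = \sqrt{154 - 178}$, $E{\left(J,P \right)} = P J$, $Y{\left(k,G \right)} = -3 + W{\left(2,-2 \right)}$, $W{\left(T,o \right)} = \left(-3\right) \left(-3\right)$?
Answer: $\frac{3}{112} - \frac{22 i \sqrt{6}}{3} \approx 0.026786 - 17.963 i$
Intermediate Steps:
$W{\left(T,o \right)} = 9$
$Y{\left(k,G \right)} = 6$ ($Y{\left(k,G \right)} = -3 + 9 = 6$)
$E{\left(J,P \right)} = J P$
$q = 2 i \sqrt{6}$ ($q = \sqrt{-24} = 2 i \sqrt{6} \approx 4.899 i$)
$\frac{Y{\left(12,4 \right)}}{224} + \frac{E{\left(4,22 \right)}}{q} = \frac{6}{224} + \frac{4 \cdot 22}{2 i \sqrt{6}} = 6 \cdot \frac{1}{224} + 88 \left(- \frac{i \sqrt{6}}{12}\right) = \frac{3}{112} - \frac{22 i \sqrt{6}}{3}$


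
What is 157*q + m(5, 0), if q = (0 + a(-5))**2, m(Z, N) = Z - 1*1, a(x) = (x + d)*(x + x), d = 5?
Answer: 4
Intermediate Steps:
a(x) = 2*x*(5 + x) (a(x) = (x + 5)*(x + x) = (5 + x)*(2*x) = 2*x*(5 + x))
m(Z, N) = -1 + Z (m(Z, N) = Z - 1 = -1 + Z)
q = 0 (q = (0 + 2*(-5)*(5 - 5))**2 = (0 + 2*(-5)*0)**2 = (0 + 0)**2 = 0**2 = 0)
157*q + m(5, 0) = 157*0 + (-1 + 5) = 0 + 4 = 4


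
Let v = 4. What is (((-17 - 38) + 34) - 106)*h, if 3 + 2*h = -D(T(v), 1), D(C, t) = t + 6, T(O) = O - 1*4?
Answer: 635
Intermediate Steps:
T(O) = -4 + O (T(O) = O - 4 = -4 + O)
D(C, t) = 6 + t
h = -5 (h = -3/2 + (-(6 + 1))/2 = -3/2 + (-1*7)/2 = -3/2 + (½)*(-7) = -3/2 - 7/2 = -5)
(((-17 - 38) + 34) - 106)*h = (((-17 - 38) + 34) - 106)*(-5) = ((-55 + 34) - 106)*(-5) = (-21 - 106)*(-5) = -127*(-5) = 635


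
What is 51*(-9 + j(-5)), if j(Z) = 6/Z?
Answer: -2601/5 ≈ -520.20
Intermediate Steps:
51*(-9 + j(-5)) = 51*(-9 + 6/(-5)) = 51*(-9 + 6*(-1/5)) = 51*(-9 - 6/5) = 51*(-51/5) = -2601/5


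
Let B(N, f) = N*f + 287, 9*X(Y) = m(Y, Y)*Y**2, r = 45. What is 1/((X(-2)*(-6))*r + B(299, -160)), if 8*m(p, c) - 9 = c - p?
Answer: -1/47688 ≈ -2.0970e-5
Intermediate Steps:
m(p, c) = 9/8 - p/8 + c/8 (m(p, c) = 9/8 + (c - p)/8 = 9/8 + (-p/8 + c/8) = 9/8 - p/8 + c/8)
X(Y) = Y**2/8 (X(Y) = ((9/8 - Y/8 + Y/8)*Y**2)/9 = (9*Y**2/8)/9 = Y**2/8)
B(N, f) = 287 + N*f
1/((X(-2)*(-6))*r + B(299, -160)) = 1/((((1/8)*(-2)**2)*(-6))*45 + (287 + 299*(-160))) = 1/((((1/8)*4)*(-6))*45 + (287 - 47840)) = 1/(((1/2)*(-6))*45 - 47553) = 1/(-3*45 - 47553) = 1/(-135 - 47553) = 1/(-47688) = -1/47688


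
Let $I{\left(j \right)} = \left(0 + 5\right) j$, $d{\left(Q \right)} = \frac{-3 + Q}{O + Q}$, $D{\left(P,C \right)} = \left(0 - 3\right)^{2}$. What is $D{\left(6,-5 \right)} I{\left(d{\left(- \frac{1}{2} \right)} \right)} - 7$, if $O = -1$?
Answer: $98$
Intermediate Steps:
$D{\left(P,C \right)} = 9$ ($D{\left(P,C \right)} = \left(-3\right)^{2} = 9$)
$d{\left(Q \right)} = \frac{-3 + Q}{-1 + Q}$
$I{\left(j \right)} = 5 j$
$D{\left(6,-5 \right)} I{\left(d{\left(- \frac{1}{2} \right)} \right)} - 7 = 9 \cdot 5 \frac{-3 - \frac{1}{2}}{-1 - \frac{1}{2}} - 7 = 9 \cdot 5 \frac{1}{- \frac{3}{2}} \left(- \frac{7}{2}\right) - 7 = 9 \cdot 5 \left(\left(- \frac{2}{3}\right) \left(- \frac{7}{2}\right)\right) - 7 = 9 \cdot 5 \cdot \frac{7}{3} - 7 = 9 \cdot \frac{35}{3} - 7 = 105 - 7 = 98$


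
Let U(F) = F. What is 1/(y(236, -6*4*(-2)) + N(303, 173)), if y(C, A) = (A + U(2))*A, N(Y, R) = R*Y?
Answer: 1/54819 ≈ 1.8242e-5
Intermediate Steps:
y(C, A) = A*(2 + A) (y(C, A) = (A + 2)*A = (2 + A)*A = A*(2 + A))
1/(y(236, -6*4*(-2)) + N(303, 173)) = 1/((-6*4*(-2))*(2 - 6*4*(-2)) + 173*303) = 1/((-24*(-2))*(2 - 24*(-2)) + 52419) = 1/(48*(2 + 48) + 52419) = 1/(48*50 + 52419) = 1/(2400 + 52419) = 1/54819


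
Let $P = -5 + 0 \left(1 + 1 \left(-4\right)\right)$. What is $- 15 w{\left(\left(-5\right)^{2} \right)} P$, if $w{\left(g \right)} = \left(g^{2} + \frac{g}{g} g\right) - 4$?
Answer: $48450$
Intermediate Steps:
$w{\left(g \right)} = -4 + g + g^{2}$ ($w{\left(g \right)} = \left(g^{2} + 1 g\right) - 4 = \left(g^{2} + g\right) - 4 = \left(g + g^{2}\right) - 4 = -4 + g + g^{2}$)
$P = -5$ ($P = -5 + 0 \left(1 - 4\right) = -5 + 0 \left(-3\right) = -5 + 0 = -5$)
$- 15 w{\left(\left(-5\right)^{2} \right)} P = - 15 \left(-4 + \left(-5\right)^{2} + \left(\left(-5\right)^{2}\right)^{2}\right) \left(-5\right) = - 15 \left(-4 + 25 + 25^{2}\right) \left(-5\right) = - 15 \left(-4 + 25 + 625\right) \left(-5\right) = \left(-15\right) 646 \left(-5\right) = \left(-9690\right) \left(-5\right) = 48450$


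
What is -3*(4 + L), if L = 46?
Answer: -150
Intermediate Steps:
-3*(4 + L) = -3*(4 + 46) = -3*50 = -150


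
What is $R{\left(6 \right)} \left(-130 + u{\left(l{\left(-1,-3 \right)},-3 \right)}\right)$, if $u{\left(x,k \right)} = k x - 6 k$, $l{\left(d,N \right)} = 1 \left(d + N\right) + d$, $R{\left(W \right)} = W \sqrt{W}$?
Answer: $- 582 \sqrt{6} \approx -1425.6$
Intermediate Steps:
$R{\left(W \right)} = W^{\frac{3}{2}}$
$l{\left(d,N \right)} = N + 2 d$ ($l{\left(d,N \right)} = 1 \left(N + d\right) + d = \left(N + d\right) + d = N + 2 d$)
$u{\left(x,k \right)} = - 6 k + k x$
$R{\left(6 \right)} \left(-130 + u{\left(l{\left(-1,-3 \right)},-3 \right)}\right) = 6^{\frac{3}{2}} \left(-130 - 3 \left(-6 + \left(-3 + 2 \left(-1\right)\right)\right)\right) = 6 \sqrt{6} \left(-130 - 3 \left(-6 - 5\right)\right) = 6 \sqrt{6} \left(-130 - -33\right) = 6 \sqrt{6} \left(-130 + 33\right) = 6 \sqrt{6} \left(-97\right) = - 582 \sqrt{6}$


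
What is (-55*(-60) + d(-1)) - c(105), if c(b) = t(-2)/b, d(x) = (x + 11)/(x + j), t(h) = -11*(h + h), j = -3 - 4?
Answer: 1385299/420 ≈ 3298.3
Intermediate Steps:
j = -7
t(h) = -22*h
d(x) = (11 + x)/(-7 + x) (d(x) = (x + 11)/(x - 7) = (11 + x)/(-7 + x))
c(b) = 44/b (c(b) = (-22*(-2))/b = 44/b)
(-55*(-60) + d(-1)) - c(105) = (-55*(-60) + (11 - 1)/(-7 - 1)) - 44/105 = (3300 + 10/(-8)) - 44/105 = (3300 - ⅛*10) - 1*44/105 = (3300 - 5/4) - 44/105 = 13195/4 - 44/105 = 1385299/420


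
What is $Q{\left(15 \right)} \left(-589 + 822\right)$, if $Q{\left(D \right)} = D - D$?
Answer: $0$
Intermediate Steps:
$Q{\left(D \right)} = 0$
$Q{\left(15 \right)} \left(-589 + 822\right) = 0 \left(-589 + 822\right) = 0 \cdot 233 = 0$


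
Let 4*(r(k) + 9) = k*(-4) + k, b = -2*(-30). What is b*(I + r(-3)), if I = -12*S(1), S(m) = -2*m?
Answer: 1035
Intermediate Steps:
b = 60
r(k) = -9 - 3*k/4 (r(k) = -9 + (k*(-4) + k)/4 = -9 + (-4*k + k)/4 = -9 + (-3*k)/4 = -9 - 3*k/4)
I = 24 (I = -(-24) = -12*(-2) = 24)
b*(I + r(-3)) = 60*(24 + (-9 - ¾*(-3))) = 60*(24 + (-9 + 9/4)) = 60*(24 - 27/4) = 60*(69/4) = 1035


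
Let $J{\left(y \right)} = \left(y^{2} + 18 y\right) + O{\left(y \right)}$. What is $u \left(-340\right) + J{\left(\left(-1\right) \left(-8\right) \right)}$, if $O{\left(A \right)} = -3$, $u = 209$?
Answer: $-70855$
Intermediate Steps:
$J{\left(y \right)} = -3 + y^{2} + 18 y$ ($J{\left(y \right)} = \left(y^{2} + 18 y\right) - 3 = -3 + y^{2} + 18 y$)
$u \left(-340\right) + J{\left(\left(-1\right) \left(-8\right) \right)} = 209 \left(-340\right) + \left(-3 + \left(\left(-1\right) \left(-8\right)\right)^{2} + 18 \left(\left(-1\right) \left(-8\right)\right)\right) = -71060 + \left(-3 + 8^{2} + 18 \cdot 8\right) = -71060 + \left(-3 + 64 + 144\right) = -71060 + 205 = -70855$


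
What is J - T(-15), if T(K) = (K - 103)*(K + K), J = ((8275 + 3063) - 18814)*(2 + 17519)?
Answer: -130990536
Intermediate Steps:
J = -130986996 (J = (11338 - 18814)*17521 = -7476*17521 = -130986996)
T(K) = 2*K*(-103 + K) (T(K) = (-103 + K)*(2*K) = 2*K*(-103 + K))
J - T(-15) = -130986996 - 2*(-15)*(-103 - 15) = -130986996 - 2*(-15)*(-118) = -130986996 - 1*3540 = -130986996 - 3540 = -130990536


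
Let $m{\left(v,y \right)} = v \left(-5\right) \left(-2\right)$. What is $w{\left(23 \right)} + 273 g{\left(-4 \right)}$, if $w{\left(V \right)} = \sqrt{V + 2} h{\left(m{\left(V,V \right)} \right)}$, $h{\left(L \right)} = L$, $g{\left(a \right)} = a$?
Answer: $58$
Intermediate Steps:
$m{\left(v,y \right)} = 10 v$ ($m{\left(v,y \right)} = - 5 v \left(-2\right) = 10 v$)
$w{\left(V \right)} = 10 V \sqrt{2 + V}$ ($w{\left(V \right)} = \sqrt{V + 2} \cdot 10 V = \sqrt{2 + V} 10 V = 10 V \sqrt{2 + V}$)
$w{\left(23 \right)} + 273 g{\left(-4 \right)} = 10 \cdot 23 \sqrt{2 + 23} + 273 \left(-4\right) = 10 \cdot 23 \sqrt{25} - 1092 = 10 \cdot 23 \cdot 5 - 1092 = 1150 - 1092 = 58$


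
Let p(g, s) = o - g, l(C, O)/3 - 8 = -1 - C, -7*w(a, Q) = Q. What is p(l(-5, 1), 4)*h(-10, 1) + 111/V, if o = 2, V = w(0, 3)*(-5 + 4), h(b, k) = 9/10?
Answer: 1142/5 ≈ 228.40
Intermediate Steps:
w(a, Q) = -Q/7
h(b, k) = 9/10 (h(b, k) = 9*(⅒) = 9/10)
V = 3/7 (V = (-⅐*3)*(-5 + 4) = -3/7*(-1) = 3/7 ≈ 0.42857)
l(C, O) = 21 - 3*C (l(C, O) = 24 + 3*(-1 - C) = 24 + (-3 - 3*C) = 21 - 3*C)
p(g, s) = 2 - g
p(l(-5, 1), 4)*h(-10, 1) + 111/V = (2 - (21 - 3*(-5)))*(9/10) + 111/(3/7) = (2 - (21 + 15))*(9/10) + 111*(7/3) = (2 - 1*36)*(9/10) + 259 = (2 - 36)*(9/10) + 259 = -34*9/10 + 259 = -153/5 + 259 = 1142/5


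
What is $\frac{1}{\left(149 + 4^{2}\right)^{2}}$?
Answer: $\frac{1}{27225} \approx 3.6731 \cdot 10^{-5}$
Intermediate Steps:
$\frac{1}{\left(149 + 4^{2}\right)^{2}} = \frac{1}{\left(149 + 16\right)^{2}} = \frac{1}{165^{2}} = \frac{1}{27225}$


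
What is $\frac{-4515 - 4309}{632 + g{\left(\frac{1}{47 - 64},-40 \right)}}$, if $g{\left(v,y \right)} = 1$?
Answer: $- \frac{8824}{633} \approx -13.94$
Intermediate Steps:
$\frac{-4515 - 4309}{632 + g{\left(\frac{1}{47 - 64},-40 \right)}} = \frac{-4515 - 4309}{632 + 1} = - \frac{8824}{633}$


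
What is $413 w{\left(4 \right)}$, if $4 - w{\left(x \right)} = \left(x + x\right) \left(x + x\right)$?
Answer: $-24780$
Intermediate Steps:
$w{\left(x \right)} = 4 - 4 x^{2}$ ($w{\left(x \right)} = 4 - \left(x + x\right) \left(x + x\right) = 4 - 2 x 2 x = 4 - 4 x^{2}$)
$413 w{\left(4 \right)} = 413 \left(4 - 4 \cdot 4^{2}\right) = 413 \left(4 - 64\right) = 413 \left(-60\right) = -24780$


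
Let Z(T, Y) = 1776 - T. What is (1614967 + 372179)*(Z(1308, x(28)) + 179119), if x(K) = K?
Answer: 356865588702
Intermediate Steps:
(1614967 + 372179)*(Z(1308, x(28)) + 179119) = (1614967 + 372179)*((1776 - 1*1308) + 179119) = 1987146*((1776 - 1308) + 179119) = 1987146*(468 + 179119) = 1987146*179587 = 356865588702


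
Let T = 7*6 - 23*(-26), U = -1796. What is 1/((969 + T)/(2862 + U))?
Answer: 1066/1609 ≈ 0.66252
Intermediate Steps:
T = 640 (T = 42 + 598 = 640)
1/((969 + T)/(2862 + U)) = 1/((969 + 640)/(2862 - 1796)) = 1/(1609/1066) = 1066/1609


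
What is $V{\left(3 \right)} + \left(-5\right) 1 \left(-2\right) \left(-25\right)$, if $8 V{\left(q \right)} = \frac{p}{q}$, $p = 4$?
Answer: $- \frac{1499}{6} \approx -249.83$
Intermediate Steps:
$V{\left(q \right)} = \frac{1}{2 q}$ ($V{\left(q \right)} = \frac{4 \frac{1}{q}}{8} = \frac{1}{2 q}$)
$V{\left(3 \right)} + \left(-5\right) 1 \left(-2\right) \left(-25\right) = \frac{1}{2 \cdot 3} + \left(-5\right) 1 \left(-2\right) \left(-25\right) = \frac{1}{2} \cdot \frac{1}{3} + \left(-5\right) \left(-2\right) \left(-25\right) = \frac{1}{6} + 10 \left(-25\right) = \frac{1}{6} - 250 = - \frac{1499}{6}$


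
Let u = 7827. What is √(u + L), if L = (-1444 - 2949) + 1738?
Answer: 2*√1293 ≈ 71.917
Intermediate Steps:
L = -2655 (L = -4393 + 1738 = -2655)
√(u + L) = √(7827 - 2655) = √5172 = 2*√1293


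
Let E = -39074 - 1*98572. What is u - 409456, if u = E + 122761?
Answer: -424341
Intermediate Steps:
E = -137646 (E = -39074 - 98572 = -137646)
u = -14885 (u = -137646 + 122761 = -14885)
u - 409456 = -14885 - 409456 = -424341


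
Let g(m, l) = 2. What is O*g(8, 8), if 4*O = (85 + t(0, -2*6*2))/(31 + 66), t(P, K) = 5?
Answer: 45/97 ≈ 0.46392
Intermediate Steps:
O = 45/194 (O = ((85 + 5)/(31 + 66))/4 = (90/97)/4 = (90*(1/97))/4 = (¼)*(90/97) = 45/194 ≈ 0.23196)
O*g(8, 8) = (45/194)*2 = 45/97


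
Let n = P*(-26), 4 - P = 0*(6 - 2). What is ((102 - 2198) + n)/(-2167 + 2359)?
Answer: -275/24 ≈ -11.458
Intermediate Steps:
P = 4 (P = 4 - 0*(6 - 2) = 4 - 0*4 = 4 - 1*0 = 4 + 0 = 4)
n = -104 (n = 4*(-26) = -104)
((102 - 2198) + n)/(-2167 + 2359) = ((102 - 2198) - 104)/(-2167 + 2359) = (-2096 - 104)/192 = -2200*1/192 = -275/24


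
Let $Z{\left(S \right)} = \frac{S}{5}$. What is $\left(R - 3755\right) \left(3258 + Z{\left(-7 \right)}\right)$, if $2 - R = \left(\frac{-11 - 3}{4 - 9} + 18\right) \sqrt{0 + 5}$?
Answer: $- \frac{61110099}{5} - \frac{1693432 \sqrt{5}}{25} \approx -1.2373 \cdot 10^{7}$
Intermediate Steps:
$Z{\left(S \right)} = \frac{S}{5}$ ($Z{\left(S \right)} = S \frac{1}{5} = \frac{S}{5}$)
$R = 2 - \frac{104 \sqrt{5}}{5}$ ($R = 2 - \left(\frac{-11 - 3}{4 - 9} + 18\right) \sqrt{0 + 5} = 2 - \left(- \frac{14}{-5} + 18\right) \sqrt{5} = 2 - \left(\left(-14\right) \left(- \frac{1}{5}\right) + 18\right) \sqrt{5} = 2 - \left(\frac{14}{5} + 18\right) \sqrt{5} = 2 - \frac{104 \sqrt{5}}{5} \approx -44.51$)
$\left(R - 3755\right) \left(3258 + Z{\left(-7 \right)}\right) = \left(\left(2 - \frac{104 \sqrt{5}}{5}\right) - 3755\right) \left(3258 + \frac{1}{5} \left(-7\right)\right) = \left(-3753 - \frac{104 \sqrt{5}}{5}\right) \left(3258 - \frac{7}{5}\right) = \left(-3753 - \frac{104 \sqrt{5}}{5}\right) \frac{16283}{5} = - \frac{61110099}{5} - \frac{1693432 \sqrt{5}}{25}$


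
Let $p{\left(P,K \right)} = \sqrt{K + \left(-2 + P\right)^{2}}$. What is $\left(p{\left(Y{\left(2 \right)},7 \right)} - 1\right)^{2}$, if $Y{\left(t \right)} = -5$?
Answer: $57 - 4 \sqrt{14} \approx 42.033$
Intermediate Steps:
$\left(p{\left(Y{\left(2 \right)},7 \right)} - 1\right)^{2} = \left(\sqrt{7 + \left(-2 - 5\right)^{2}} - 1\right)^{2} = \left(\sqrt{7 + \left(-7\right)^{2}} - 1\right)^{2} = \left(\sqrt{7 + 49} - 1\right)^{2} = \left(\sqrt{56} - 1\right)^{2} = \left(2 \sqrt{14} - 1\right)^{2} = \left(-1 + 2 \sqrt{14}\right)^{2}$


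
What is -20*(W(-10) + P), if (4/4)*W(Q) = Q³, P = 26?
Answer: 19480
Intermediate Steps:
W(Q) = Q³
-20*(W(-10) + P) = -20*((-10)³ + 26) = -20*(-1000 + 26) = -20*(-974) = 19480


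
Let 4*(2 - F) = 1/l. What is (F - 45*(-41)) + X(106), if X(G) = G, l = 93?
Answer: 726515/372 ≈ 1953.0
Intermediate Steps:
F = 743/372 (F = 2 - ¼/93 = 2 - ¼*1/93 = 2 - 1/372 = 743/372 ≈ 1.9973)
(F - 45*(-41)) + X(106) = (743/372 - 45*(-41)) + 106 = (743/372 + 1845) + 106 = 687083/372 + 106 = 726515/372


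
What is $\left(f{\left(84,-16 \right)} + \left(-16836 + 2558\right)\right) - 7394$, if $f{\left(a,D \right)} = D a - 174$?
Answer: $-23190$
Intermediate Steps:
$f{\left(a,D \right)} = -174 + D a$
$\left(f{\left(84,-16 \right)} + \left(-16836 + 2558\right)\right) - 7394 = \left(\left(-174 - 1344\right) + \left(-16836 + 2558\right)\right) - 7394 = \left(\left(-174 - 1344\right) - 14278\right) - 7394 = \left(-1518 - 14278\right) - 7394 = -15796 - 7394 = -23190$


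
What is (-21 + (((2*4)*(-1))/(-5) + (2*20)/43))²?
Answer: 15768841/46225 ≈ 341.13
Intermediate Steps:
(-21 + (((2*4)*(-1))/(-5) + (2*20)/43))² = (-21 + ((8*(-1))*(-⅕) + 40*(1/43)))² = (-21 + (-8*(-⅕) + 40/43))² = (-21 + (8/5 + 40/43))² = (-21 + 544/215)² = (-3971/215)² = 15768841/46225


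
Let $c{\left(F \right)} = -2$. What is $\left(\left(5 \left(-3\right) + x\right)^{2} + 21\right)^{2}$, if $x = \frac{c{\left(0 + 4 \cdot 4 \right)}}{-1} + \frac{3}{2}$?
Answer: $\frac{375769}{16} \approx 23486.0$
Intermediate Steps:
$x = \frac{7}{2}$ ($x = - \frac{2}{-1} + \frac{3}{2} = \left(-2\right) \left(-1\right) + 3 \cdot \frac{1}{2} = 2 + \frac{3}{2} = \frac{7}{2} \approx 3.5$)
$\left(\left(5 \left(-3\right) + x\right)^{2} + 21\right)^{2} = \left(\left(5 \left(-3\right) + \frac{7}{2}\right)^{2} + 21\right)^{2} = \left(\left(-15 + \frac{7}{2}\right)^{2} + 21\right)^{2} = \left(\left(- \frac{23}{2}\right)^{2} + 21\right)^{2} = \left(\frac{529}{4} + 21\right)^{2} = \left(\frac{613}{4}\right)^{2} = \frac{375769}{16}$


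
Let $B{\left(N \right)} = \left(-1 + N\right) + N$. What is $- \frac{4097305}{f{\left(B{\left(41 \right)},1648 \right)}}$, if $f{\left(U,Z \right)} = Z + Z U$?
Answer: $- \frac{4097305}{135136} \approx -30.32$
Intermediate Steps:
$B{\left(N \right)} = -1 + 2 N$
$f{\left(U,Z \right)} = Z + U Z$
$- \frac{4097305}{f{\left(B{\left(41 \right)},1648 \right)}} = - \frac{4097305}{1648 \left(1 + \left(-1 + 2 \cdot 41\right)\right)} = - \frac{4097305}{1648 \left(1 + \left(-1 + 82\right)\right)} = - \frac{4097305}{1648 \left(1 + 81\right)} = - \frac{4097305}{1648 \cdot 82} = - \frac{4097305}{135136}$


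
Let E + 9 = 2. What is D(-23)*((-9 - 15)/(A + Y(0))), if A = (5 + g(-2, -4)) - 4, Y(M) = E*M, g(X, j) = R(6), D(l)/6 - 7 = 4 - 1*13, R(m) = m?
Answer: 288/7 ≈ 41.143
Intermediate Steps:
E = -7 (E = -9 + 2 = -7)
D(l) = -12 (D(l) = 42 + 6*(4 - 1*13) = 42 + 6*(4 - 13) = 42 + 6*(-9) = 42 - 54 = -12)
g(X, j) = 6
Y(M) = -7*M
A = 7 (A = (5 + 6) - 4 = 11 - 4 = 7)
D(-23)*((-9 - 15)/(A + Y(0))) = -12*(-9 - 15)/(7 - 7*0) = -(-288)/(7 + 0) = -(-288)/7 = -12*(-24/7) = 288/7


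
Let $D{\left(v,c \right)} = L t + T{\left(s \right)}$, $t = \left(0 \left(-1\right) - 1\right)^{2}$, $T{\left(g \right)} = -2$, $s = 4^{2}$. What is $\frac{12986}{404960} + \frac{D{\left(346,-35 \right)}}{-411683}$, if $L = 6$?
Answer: $\frac{2672247799}{83357573840} \approx 0.032058$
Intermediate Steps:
$s = 16$
$t = 1$ ($t = \left(0 - 1\right)^{2} = \left(-1\right)^{2} = 1$)
$D{\left(v,c \right)} = 4$ ($D{\left(v,c \right)} = 6 \cdot 1 - 2 = 6 - 2 = 4$)
$\frac{12986}{404960} + \frac{D{\left(346,-35 \right)}}{-411683} = \frac{12986}{404960} + \frac{4}{-411683} = 12986 \cdot \frac{1}{404960} + 4 \left(- \frac{1}{411683}\right) = \frac{6493}{202480} - \frac{4}{411683} = \frac{2672247799}{83357573840}$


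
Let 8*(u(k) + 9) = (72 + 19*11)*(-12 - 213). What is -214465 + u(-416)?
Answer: -1779017/8 ≈ -2.2238e+5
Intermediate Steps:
u(k) = -63297/8 (u(k) = -9 + ((72 + 19*11)*(-12 - 213))/8 = -9 + ((72 + 209)*(-225))/8 = -9 + (281*(-225))/8 = -9 + (⅛)*(-63225) = -9 - 63225/8 = -63297/8)
-214465 + u(-416) = -214465 - 63297/8 = -1779017/8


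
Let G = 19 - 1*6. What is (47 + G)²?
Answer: 3600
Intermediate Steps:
G = 13 (G = 19 - 6 = 13)
(47 + G)² = (47 + 13)² = 60² = 3600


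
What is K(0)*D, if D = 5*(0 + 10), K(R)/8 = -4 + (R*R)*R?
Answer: -1600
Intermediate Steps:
K(R) = -32 + 8*R**3 (K(R) = 8*(-4 + (R*R)*R) = 8*(-4 + R**2*R) = 8*(-4 + R**3) = -32 + 8*R**3)
D = 50 (D = 5*10 = 50)
K(0)*D = (-32 + 8*0**3)*50 = (-32 + 8*0)*50 = (-32 + 0)*50 = -32*50 = -1600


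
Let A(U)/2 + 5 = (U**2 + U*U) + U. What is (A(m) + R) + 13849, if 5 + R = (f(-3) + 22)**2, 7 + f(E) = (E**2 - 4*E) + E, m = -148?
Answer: 102243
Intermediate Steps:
f(E) = -7 + E**2 - 3*E (f(E) = -7 + ((E**2 - 4*E) + E) = -7 + (E**2 - 3*E) = -7 + E**2 - 3*E)
R = 1084 (R = -5 + ((-7 + (-3)**2 - 3*(-3)) + 22)**2 = -5 + ((-7 + 9 + 9) + 22)**2 = -5 + (11 + 22)**2 = -5 + 33**2 = -5 + 1089 = 1084)
A(U) = -10 + 2*U + 4*U**2 (A(U) = -10 + 2*((U**2 + U*U) + U) = -10 + 2*((U**2 + U**2) + U) = -10 + 2*(2*U**2 + U) = -10 + 2*(U + 2*U**2) = -10 + (2*U + 4*U**2) = -10 + 2*U + 4*U**2)
(A(m) + R) + 13849 = ((-10 + 2*(-148) + 4*(-148)**2) + 1084) + 13849 = ((-10 - 296 + 4*21904) + 1084) + 13849 = ((-10 - 296 + 87616) + 1084) + 13849 = (87310 + 1084) + 13849 = 88394 + 13849 = 102243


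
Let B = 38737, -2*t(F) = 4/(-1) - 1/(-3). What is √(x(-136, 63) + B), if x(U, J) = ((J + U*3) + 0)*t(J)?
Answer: √152418/2 ≈ 195.20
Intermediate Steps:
t(F) = 11/6 (t(F) = -(4/(-1) - 1/(-3))/2 = -(4*(-1) - 1*(-⅓))/2 = -(-4 + ⅓)/2 = -½*(-11/3) = 11/6)
x(U, J) = 11*U/2 + 11*J/6 (x(U, J) = ((J + U*3) + 0)*(11/6) = ((J + 3*U) + 0)*(11/6) = (J + 3*U)*(11/6) = 11*U/2 + 11*J/6)
√(x(-136, 63) + B) = √(((11/2)*(-136) + (11/6)*63) + 38737) = √((-748 + 231/2) + 38737) = √(-1265/2 + 38737) = √(76209/2) = √152418/2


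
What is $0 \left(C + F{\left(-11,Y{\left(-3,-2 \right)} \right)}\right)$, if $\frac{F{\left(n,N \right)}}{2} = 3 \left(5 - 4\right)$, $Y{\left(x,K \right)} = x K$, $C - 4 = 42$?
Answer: $0$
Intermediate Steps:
$C = 46$ ($C = 4 + 42 = 46$)
$Y{\left(x,K \right)} = K x$
$F{\left(n,N \right)} = 6$ ($F{\left(n,N \right)} = 2 \cdot 3 \left(5 - 4\right) = 2 \cdot 3 \cdot 1 = 2 \cdot 3 = 6$)
$0 \left(C + F{\left(-11,Y{\left(-3,-2 \right)} \right)}\right) = 0 \left(46 + 6\right) = 0 \cdot 52 = 0$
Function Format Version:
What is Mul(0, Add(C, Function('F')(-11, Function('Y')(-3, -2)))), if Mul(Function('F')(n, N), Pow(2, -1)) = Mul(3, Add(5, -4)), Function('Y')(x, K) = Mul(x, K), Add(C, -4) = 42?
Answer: 0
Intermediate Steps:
C = 46 (C = Add(4, 42) = 46)
Function('Y')(x, K) = Mul(K, x)
Function('F')(n, N) = 6 (Function('F')(n, N) = Mul(2, Mul(3, Add(5, -4))) = Mul(2, Mul(3, 1)) = Mul(2, 3) = 6)
Mul(0, Add(C, Function('F')(-11, Function('Y')(-3, -2)))) = Mul(0, Add(46, 6)) = Mul(0, 52) = 0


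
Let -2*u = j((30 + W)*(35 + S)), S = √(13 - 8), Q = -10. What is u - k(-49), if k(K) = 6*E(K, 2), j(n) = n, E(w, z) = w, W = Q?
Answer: -56 - 10*√5 ≈ -78.361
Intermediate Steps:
S = √5 ≈ 2.2361
W = -10
u = -350 - 10*√5 (u = -(30 - 10)*(35 + √5)/2 = -10*(35 + √5) = -(700 + 20*√5)/2 = -350 - 10*√5 ≈ -372.36)
k(K) = 6*K
u - k(-49) = (-350 - 10*√5) - 6*(-49) = (-350 - 10*√5) - 1*(-294) = (-350 - 10*√5) + 294 = -56 - 10*√5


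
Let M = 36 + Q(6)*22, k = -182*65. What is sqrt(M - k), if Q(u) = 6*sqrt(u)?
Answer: sqrt(11866 + 132*sqrt(6)) ≈ 110.41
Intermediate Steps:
k = -11830 (k = -1*11830 = -11830)
M = 36 + 132*sqrt(6) (M = 36 + (6*sqrt(6))*22 = 36 + 132*sqrt(6) ≈ 359.33)
sqrt(M - k) = sqrt((36 + 132*sqrt(6)) - 1*(-11830)) = sqrt((36 + 132*sqrt(6)) + 11830) = sqrt(11866 + 132*sqrt(6))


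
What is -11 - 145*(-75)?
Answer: 10864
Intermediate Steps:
-11 - 145*(-75) = -11 + 10875 = 10864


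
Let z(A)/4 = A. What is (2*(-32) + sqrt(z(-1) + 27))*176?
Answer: -11264 + 176*sqrt(23) ≈ -10420.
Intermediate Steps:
z(A) = 4*A
(2*(-32) + sqrt(z(-1) + 27))*176 = (2*(-32) + sqrt(4*(-1) + 27))*176 = (-64 + sqrt(-4 + 27))*176 = (-64 + sqrt(23))*176 = -11264 + 176*sqrt(23)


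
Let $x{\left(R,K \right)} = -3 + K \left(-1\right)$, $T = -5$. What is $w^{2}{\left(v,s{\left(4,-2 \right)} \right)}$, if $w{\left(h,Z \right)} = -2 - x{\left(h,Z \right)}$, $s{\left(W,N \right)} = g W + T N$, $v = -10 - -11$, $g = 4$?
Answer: $729$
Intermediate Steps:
$v = 1$ ($v = -10 + 11 = 1$)
$s{\left(W,N \right)} = - 5 N + 4 W$ ($s{\left(W,N \right)} = 4 W - 5 N = - 5 N + 4 W$)
$x{\left(R,K \right)} = -3 - K$
$w{\left(h,Z \right)} = 1 + Z$ ($w{\left(h,Z \right)} = -2 - \left(-3 - Z\right) = -2 + \left(3 + Z\right) = 1 + Z$)
$w^{2}{\left(v,s{\left(4,-2 \right)} \right)} = \left(1 + \left(\left(-5\right) \left(-2\right) + 4 \cdot 4\right)\right)^{2} = \left(1 + \left(10 + 16\right)\right)^{2} = \left(1 + 26\right)^{2} = 27^{2} = 729$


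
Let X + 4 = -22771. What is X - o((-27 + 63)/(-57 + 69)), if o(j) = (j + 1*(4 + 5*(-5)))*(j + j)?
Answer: -22667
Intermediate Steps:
o(j) = 2*j*(-21 + j) (o(j) = (j + 1*(4 - 25))*(2*j) = (j + 1*(-21))*(2*j) = (j - 21)*(2*j) = (-21 + j)*(2*j) = 2*j*(-21 + j))
X = -22775 (X = -4 - 22771 = -22775)
X - o((-27 + 63)/(-57 + 69)) = -22775 - 2*(-27 + 63)/(-57 + 69)*(-21 + (-27 + 63)/(-57 + 69)) = -22775 - 2*36/12*(-21 + 36/12) = -22775 - 2*36*(1/12)*(-21 + 36*(1/12)) = -22775 - 2*3*(-21 + 3) = -22775 - 2*3*(-18) = -22775 - 1*(-108) = -22775 + 108 = -22667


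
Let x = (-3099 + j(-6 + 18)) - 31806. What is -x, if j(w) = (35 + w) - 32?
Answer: 34890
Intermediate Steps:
j(w) = 3 + w
x = -34890 (x = (-3099 + (3 + (-6 + 18))) - 31806 = (-3099 + (3 + 12)) - 31806 = (-3099 + 15) - 31806 = -3084 - 31806 = -34890)
-x = -1*(-34890) = 34890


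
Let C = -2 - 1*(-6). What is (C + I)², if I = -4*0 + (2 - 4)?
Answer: 4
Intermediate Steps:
C = 4 (C = -2 + 6 = 4)
I = -2 (I = 0 - 2 = -2)
(C + I)² = (4 - 2)² = 2² = 4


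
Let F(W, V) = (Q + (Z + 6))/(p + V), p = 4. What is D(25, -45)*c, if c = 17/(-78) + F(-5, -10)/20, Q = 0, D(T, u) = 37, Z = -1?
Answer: -999/104 ≈ -9.6058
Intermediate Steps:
F(W, V) = 5/(4 + V) (F(W, V) = (0 + (-1 + 6))/(4 + V) = (0 + 5)/(4 + V) = 5/(4 + V))
c = -27/104 (c = 17/(-78) + (5/(4 - 10))/20 = 17*(-1/78) + (5/(-6))*(1/20) = -17/78 + (5*(-⅙))*(1/20) = -17/78 - ⅚*1/20 = -17/78 - 1/24 = -27/104 ≈ -0.25962)
D(25, -45)*c = 37*(-27/104) = -999/104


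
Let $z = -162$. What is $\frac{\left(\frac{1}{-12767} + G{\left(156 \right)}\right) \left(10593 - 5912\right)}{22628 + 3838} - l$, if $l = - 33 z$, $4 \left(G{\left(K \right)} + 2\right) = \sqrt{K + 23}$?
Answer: $- \frac{1806487071347}{337891422} + \frac{4681 \sqrt{179}}{105864} \approx -5345.8$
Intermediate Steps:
$G{\left(K \right)} = -2 + \frac{\sqrt{23 + K}}{4}$ ($G{\left(K \right)} = -2 + \frac{\sqrt{K + 23}}{4} = -2 + \frac{\sqrt{23 + K}}{4}$)
$l = 5346$ ($l = \left(-33\right) \left(-162\right) = 5346$)
$\frac{\left(\frac{1}{-12767} + G{\left(156 \right)}\right) \left(10593 - 5912\right)}{22628 + 3838} - l = \frac{\left(\frac{1}{-12767} - \left(2 - \frac{\sqrt{23 + 156}}{4}\right)\right) \left(10593 - 5912\right)}{22628 + 3838} - 5346 = \frac{\left(- \frac{1}{12767} - \left(2 - \frac{\sqrt{179}}{4}\right)\right) 4681}{26466} - 5346 = \left(- \frac{25535}{12767} + \frac{\sqrt{179}}{4}\right) 4681 \cdot \frac{1}{26466} - 5346 = \left(- \frac{119529335}{12767} + \frac{4681 \sqrt{179}}{4}\right) \frac{1}{26466} - 5346 = \left(- \frac{119529335}{337891422} + \frac{4681 \sqrt{179}}{105864}\right) - 5346 = - \frac{1806487071347}{337891422} + \frac{4681 \sqrt{179}}{105864}$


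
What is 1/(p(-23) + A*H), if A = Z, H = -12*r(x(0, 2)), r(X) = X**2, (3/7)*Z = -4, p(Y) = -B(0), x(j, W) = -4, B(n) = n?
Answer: 1/1792 ≈ 0.00055804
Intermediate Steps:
p(Y) = 0 (p(Y) = -1*0 = 0)
Z = -28/3 (Z = (7/3)*(-4) = -28/3 ≈ -9.3333)
H = -192 (H = -12*(-4)**2 = -12*16 = -192)
A = -28/3 ≈ -9.3333
1/(p(-23) + A*H) = 1/(0 - 28/3*(-192)) = 1/(0 + 1792) = 1/1792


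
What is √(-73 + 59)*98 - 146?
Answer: -146 + 98*I*√14 ≈ -146.0 + 366.68*I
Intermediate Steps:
√(-73 + 59)*98 - 146 = √(-14)*98 - 146 = (I*√14)*98 - 146 = 98*I*√14 - 146 = -146 + 98*I*√14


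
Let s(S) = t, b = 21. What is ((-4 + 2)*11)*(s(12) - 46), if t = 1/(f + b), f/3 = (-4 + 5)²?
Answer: 12133/12 ≈ 1011.1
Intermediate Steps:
f = 3 (f = 3*(-4 + 5)² = 3*1² = 3*1 = 3)
t = 1/24 (t = 1/(3 + 21) = 1/24 ≈ 0.041667)
s(S) = 1/24
((-4 + 2)*11)*(s(12) - 46) = ((-4 + 2)*11)*(1/24 - 46) = -2*11*(-1103/24) = -22*(-1103/24) = 12133/12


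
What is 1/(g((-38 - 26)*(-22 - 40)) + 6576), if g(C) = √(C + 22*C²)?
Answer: -137/6315640 + √5412414/37893840 ≈ 3.9702e-5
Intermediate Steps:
1/(g((-38 - 26)*(-22 - 40)) + 6576) = 1/(√(((-38 - 26)*(-22 - 40))*(1 + 22*((-38 - 26)*(-22 - 40)))) + 6576) = 1/(√((-64*(-62))*(1 + 22*(-64*(-62)))) + 6576) = 1/(√(3968*(1 + 22*3968)) + 6576) = 1/(√(3968*(1 + 87296)) + 6576) = 1/(√(3968*87297) + 6576) = 1/(√346394496 + 6576) = 1/(8*√5412414 + 6576) = 1/(6576 + 8*√5412414)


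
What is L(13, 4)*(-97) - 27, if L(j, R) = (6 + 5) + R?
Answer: -1482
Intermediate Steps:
L(j, R) = 11 + R
L(13, 4)*(-97) - 27 = (11 + 4)*(-97) - 27 = 15*(-97) - 27 = -1455 - 27 = -1482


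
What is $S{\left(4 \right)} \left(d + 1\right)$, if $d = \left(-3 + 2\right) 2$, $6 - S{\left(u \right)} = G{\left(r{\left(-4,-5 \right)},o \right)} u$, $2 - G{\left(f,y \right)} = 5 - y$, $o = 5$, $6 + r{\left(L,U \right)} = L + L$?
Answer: $2$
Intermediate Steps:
$r{\left(L,U \right)} = -6 + 2 L$ ($r{\left(L,U \right)} = -6 + \left(L + L\right) = -6 + 2 L$)
$G{\left(f,y \right)} = -3 + y$ ($G{\left(f,y \right)} = 2 - \left(5 - y\right) = 2 + \left(-5 + y\right) = -3 + y$)
$S{\left(u \right)} = 6 - 2 u$ ($S{\left(u \right)} = 6 - \left(-3 + 5\right) u = 6 - 2 u$)
$d = -2$ ($d = \left(-1\right) 2 = -2$)
$S{\left(4 \right)} \left(d + 1\right) = \left(6 - 8\right) \left(-2 + 1\right) = \left(6 - 8\right) \left(-1\right) = \left(-2\right) \left(-1\right) = 2$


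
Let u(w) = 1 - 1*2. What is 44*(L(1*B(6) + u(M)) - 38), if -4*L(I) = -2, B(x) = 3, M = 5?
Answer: -1650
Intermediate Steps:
u(w) = -1 (u(w) = 1 - 2 = -1)
L(I) = 1/2 (L(I) = -1/4*(-2) = 1/2)
44*(L(1*B(6) + u(M)) - 38) = 44*(1/2 - 38) = 44*(-75/2) = -1650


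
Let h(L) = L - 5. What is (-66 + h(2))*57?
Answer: -3933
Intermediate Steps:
h(L) = -5 + L
(-66 + h(2))*57 = (-66 + (-5 + 2))*57 = (-66 - 3)*57 = -69*57 = -3933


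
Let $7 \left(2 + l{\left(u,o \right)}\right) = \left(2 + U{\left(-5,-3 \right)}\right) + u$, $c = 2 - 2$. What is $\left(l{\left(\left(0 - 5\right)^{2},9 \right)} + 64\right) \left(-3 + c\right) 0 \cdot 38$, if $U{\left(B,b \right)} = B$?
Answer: $0$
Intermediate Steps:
$c = 0$ ($c = 2 - 2 = 0$)
$l{\left(u,o \right)} = - \frac{17}{7} + \frac{u}{7}$ ($l{\left(u,o \right)} = -2 + \frac{\left(2 - 5\right) + u}{7} = -2 + \frac{-3 + u}{7} = -2 + \left(- \frac{3}{7} + \frac{u}{7}\right) = - \frac{17}{7} + \frac{u}{7}$)
$\left(l{\left(\left(0 - 5\right)^{2},9 \right)} + 64\right) \left(-3 + c\right) 0 \cdot 38 = \left(\left(- \frac{17}{7} + \frac{\left(0 - 5\right)^{2}}{7}\right) + 64\right) \left(-3 + 0\right) 0 \cdot 38 = \left(\left(- \frac{17}{7} + \frac{\left(-5\right)^{2}}{7}\right) + 64\right) \left(-3\right) 0 \cdot 38 = \left(\left(- \frac{17}{7} + \frac{1}{7} \cdot 25\right) + 64\right) 0 \cdot 38 = \left(\left(- \frac{17}{7} + \frac{25}{7}\right) + 64\right) 0 = \left(\frac{8}{7} + 64\right) 0 = \frac{456}{7} \cdot 0 = 0$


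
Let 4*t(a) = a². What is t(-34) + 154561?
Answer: 154850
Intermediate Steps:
t(a) = a²/4
t(-34) + 154561 = (¼)*(-34)² + 154561 = (¼)*1156 + 154561 = 289 + 154561 = 154850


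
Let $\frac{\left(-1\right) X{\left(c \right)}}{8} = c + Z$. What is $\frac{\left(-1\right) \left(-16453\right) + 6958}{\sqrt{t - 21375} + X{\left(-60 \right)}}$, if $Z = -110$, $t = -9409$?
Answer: $\frac{1989935}{117524} - \frac{23411 i \sqrt{481}}{235048} \approx 16.932 - 2.1844 i$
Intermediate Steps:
$X{\left(c \right)} = 880 - 8 c$ ($X{\left(c \right)} = - 8 \left(c - 110\right) = - 8 \left(-110 + c\right) = 880 - 8 c$)
$\frac{\left(-1\right) \left(-16453\right) + 6958}{\sqrt{t - 21375} + X{\left(-60 \right)}} = \frac{\left(-1\right) \left(-16453\right) + 6958}{\sqrt{-9409 - 21375} + \left(880 - -480\right)} = \frac{16453 + 6958}{\sqrt{-30784} + \left(880 + 480\right)} = \frac{23411}{8 i \sqrt{481} + 1360} = \frac{23411}{1360 + 8 i \sqrt{481}}$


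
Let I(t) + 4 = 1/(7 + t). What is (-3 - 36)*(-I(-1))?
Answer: -299/2 ≈ -149.50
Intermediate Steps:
I(t) = -4 + 1/(7 + t)
(-3 - 36)*(-I(-1)) = (-3 - 36)*(-(-27 - 4*(-1))/(7 - 1)) = -(-39)*(-27 + 4)/6 = -(-39)*(⅙)*(-23) = -(-39)*(-23)/6 = -39*23/6 = -299/2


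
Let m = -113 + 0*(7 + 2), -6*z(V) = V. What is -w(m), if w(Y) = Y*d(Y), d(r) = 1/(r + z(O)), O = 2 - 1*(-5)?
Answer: -678/685 ≈ -0.98978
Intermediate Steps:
O = 7 (O = 2 + 5 = 7)
z(V) = -V/6
d(r) = 1/(-7/6 + r) (d(r) = 1/(r - ⅙*7) = 1/(r - 7/6) = 1/(-7/6 + r))
m = -113 (m = -113 + 0*9 = -113 + 0 = -113)
w(Y) = 6*Y/(-7 + 6*Y) (w(Y) = Y*(6/(-7 + 6*Y)) = 6*Y/(-7 + 6*Y))
-w(m) = -6*(-113)/(-7 + 6*(-113)) = -6*(-113)/(-7 - 678) = -6*(-113)/(-685) = -6*(-113)*(-1)/685 = -1*678/685 = -678/685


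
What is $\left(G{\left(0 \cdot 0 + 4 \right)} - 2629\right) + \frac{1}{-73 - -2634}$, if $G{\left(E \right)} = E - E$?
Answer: $- \frac{6732868}{2561} \approx -2629.0$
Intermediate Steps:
$G{\left(E \right)} = 0$
$\left(G{\left(0 \cdot 0 + 4 \right)} - 2629\right) + \frac{1}{-73 - -2634} = \left(0 - 2629\right) + \frac{1}{-73 - -2634} = -2629 + \frac{1}{-73 + 2634} = -2629 + \frac{1}{2561} = - \frac{6732868}{2561}$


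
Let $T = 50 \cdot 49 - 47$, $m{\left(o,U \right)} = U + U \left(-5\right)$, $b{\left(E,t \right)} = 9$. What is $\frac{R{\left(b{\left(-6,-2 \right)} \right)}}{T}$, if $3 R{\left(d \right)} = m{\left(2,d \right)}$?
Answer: $- \frac{4}{801} \approx -0.0049938$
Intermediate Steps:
$m{\left(o,U \right)} = - 4 U$ ($m{\left(o,U \right)} = U - 5 U = - 4 U$)
$T = 2403$ ($T = 2450 - 47 = 2403$)
$R{\left(d \right)} = - \frac{4 d}{3}$ ($R{\left(d \right)} = \frac{\left(-4\right) d}{3} = - \frac{4 d}{3}$)
$\frac{R{\left(b{\left(-6,-2 \right)} \right)}}{T} = \frac{\left(- \frac{4}{3}\right) 9}{2403} = \left(-12\right) \frac{1}{2403} = - \frac{4}{801}$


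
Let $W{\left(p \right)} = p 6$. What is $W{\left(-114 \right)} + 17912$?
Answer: $17228$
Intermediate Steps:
$W{\left(p \right)} = 6 p$
$W{\left(-114 \right)} + 17912 = 6 \left(-114\right) + 17912 = -684 + 17912 = 17228$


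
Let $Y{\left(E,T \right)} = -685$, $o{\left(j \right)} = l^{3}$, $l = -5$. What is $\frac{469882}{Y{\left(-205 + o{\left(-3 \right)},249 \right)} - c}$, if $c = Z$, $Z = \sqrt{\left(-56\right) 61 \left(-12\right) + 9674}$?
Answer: $- \frac{321869170}{418559} + \frac{3289174 \sqrt{1034}}{418559} \approx -516.3$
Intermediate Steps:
$o{\left(j \right)} = -125$ ($o{\left(j \right)} = \left(-5\right)^{3} = -125$)
$Z = 7 \sqrt{1034}$ ($Z = \sqrt{\left(-3416\right) \left(-12\right) + 9674} = \sqrt{40992 + 9674} = \sqrt{50666} = 7 \sqrt{1034} \approx 225.09$)
$c = 7 \sqrt{1034} \approx 225.09$
$\frac{469882}{Y{\left(-205 + o{\left(-3 \right)},249 \right)} - c} = \frac{469882}{-685 - 7 \sqrt{1034}}$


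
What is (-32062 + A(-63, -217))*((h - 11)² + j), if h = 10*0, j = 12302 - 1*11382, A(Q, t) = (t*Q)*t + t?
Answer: -3121840326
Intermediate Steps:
A(Q, t) = t + Q*t² (A(Q, t) = (Q*t)*t + t = Q*t² + t = t + Q*t²)
j = 920 (j = 12302 - 11382 = 920)
h = 0
(-32062 + A(-63, -217))*((h - 11)² + j) = (-32062 - 217*(1 - 63*(-217)))*((0 - 11)² + 920) = (-32062 - 217*(1 + 13671))*((-11)² + 920) = (-32062 - 217*13672)*(121 + 920) = (-32062 - 2966824)*1041 = -2998886*1041 = -3121840326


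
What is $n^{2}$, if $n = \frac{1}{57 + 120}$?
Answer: $\frac{1}{31329} \approx 3.1919 \cdot 10^{-5}$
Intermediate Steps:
$n = \frac{1}{177} \approx 0.0056497$
$n^{2} = \left(\frac{1}{177}\right)^{2} = \frac{1}{31329}$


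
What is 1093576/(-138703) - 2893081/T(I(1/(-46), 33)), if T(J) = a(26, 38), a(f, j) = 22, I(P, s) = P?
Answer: -23606063095/179498 ≈ -1.3151e+5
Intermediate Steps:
T(J) = 22
1093576/(-138703) - 2893081/T(I(1/(-46), 33)) = 1093576/(-138703) - 2893081/22 = 1093576*(-1/138703) - 2893081*1/22 = -64328/8159 - 2893081/22 = -23606063095/179498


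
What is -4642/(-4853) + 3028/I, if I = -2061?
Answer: -24302/47403 ≈ -0.51267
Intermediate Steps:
-4642/(-4853) + 3028/I = -4642/(-4853) + 3028/(-2061) = -4642*(-1/4853) + 3028*(-1/2061) = 22/23 - 3028/2061 = -24302/47403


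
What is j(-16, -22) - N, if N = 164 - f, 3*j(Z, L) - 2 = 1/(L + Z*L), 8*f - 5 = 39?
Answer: -78127/495 ≈ -157.83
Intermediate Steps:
f = 11/2 (f = 5/8 + (⅛)*39 = 5/8 + 39/8 = 11/2 ≈ 5.5000)
j(Z, L) = ⅔ + 1/(3*(L + L*Z)) (j(Z, L) = ⅔ + 1/(3*(L + Z*L)) = ⅔ + 1/(3*(L + L*Z)))
N = 317/2 (N = 164 - 1*11/2 = 164 - 11/2 = 317/2 ≈ 158.50)
j(-16, -22) - N = (⅓)*(1 + 2*(-22) + 2*(-22)*(-16))/(-22*(1 - 16)) - 1*317/2 = (⅓)*(-1/22)*(1 - 44 + 704)/(-15) - 317/2 = (⅓)*(-1/22)*(-1/15)*661 - 317/2 = 661/990 - 317/2 = -78127/495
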